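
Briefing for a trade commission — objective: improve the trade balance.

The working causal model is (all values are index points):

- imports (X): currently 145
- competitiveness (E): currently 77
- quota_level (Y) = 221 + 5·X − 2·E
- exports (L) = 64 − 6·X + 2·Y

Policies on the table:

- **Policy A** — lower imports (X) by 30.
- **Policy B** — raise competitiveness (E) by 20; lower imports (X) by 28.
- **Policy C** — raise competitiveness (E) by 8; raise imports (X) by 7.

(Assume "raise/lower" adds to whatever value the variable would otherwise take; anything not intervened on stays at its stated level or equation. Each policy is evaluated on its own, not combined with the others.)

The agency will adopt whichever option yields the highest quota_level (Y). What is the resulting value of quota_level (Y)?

Policy A (X − 30):
  X = 145 − 30 = 115
  E = 77
  Y = 221 + 5·115 − 2·77 = 642
Policy B (E + 20, X − 28):
  X = 145 − 28 = 117
  E = 77 + 20 = 97
  Y = 221 + 5·117 − 2·97 = 612
Policy C (E + 8, X + 7):
  X = 145 + 7 = 152
  E = 77 + 8 = 85
  Y = 221 + 5·152 − 2·85 = 811
Comparing — Policy A: Y=642, Policy B: Y=612, Policy C: Y=811. Highest is 811 (Policy C).

811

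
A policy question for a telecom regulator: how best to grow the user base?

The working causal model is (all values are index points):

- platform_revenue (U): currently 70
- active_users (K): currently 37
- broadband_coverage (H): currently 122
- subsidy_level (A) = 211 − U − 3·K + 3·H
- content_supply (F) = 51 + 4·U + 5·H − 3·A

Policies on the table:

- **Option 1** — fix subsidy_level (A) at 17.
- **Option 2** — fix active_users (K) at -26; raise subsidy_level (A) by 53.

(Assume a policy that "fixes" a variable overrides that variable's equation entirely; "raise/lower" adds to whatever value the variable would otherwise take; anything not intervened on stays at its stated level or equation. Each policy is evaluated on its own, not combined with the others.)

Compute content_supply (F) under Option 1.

890

Option 1 (A := 17):
  U = 70
  K = 37
  H = 122
  A = 17
  F = 51 + 4·70 + 5·122 − 3·17 = 890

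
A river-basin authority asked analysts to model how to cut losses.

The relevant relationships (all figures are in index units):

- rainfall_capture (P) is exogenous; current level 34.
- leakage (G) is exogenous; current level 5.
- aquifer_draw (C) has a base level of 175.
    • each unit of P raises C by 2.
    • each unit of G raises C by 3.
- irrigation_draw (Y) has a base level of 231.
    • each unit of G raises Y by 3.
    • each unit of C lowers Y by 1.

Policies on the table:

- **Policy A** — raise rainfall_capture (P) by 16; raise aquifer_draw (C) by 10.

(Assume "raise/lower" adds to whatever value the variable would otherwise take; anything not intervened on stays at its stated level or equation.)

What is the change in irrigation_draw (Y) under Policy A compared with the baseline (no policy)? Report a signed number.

Baseline:
  P = 34
  G = 5
  C = 175 + 2·34 + 3·5 = 258
  Y = 231 + 3·5 − 258 = -12
Policy A (P + 16, C + 10):
  P = 34 + 16 = 50
  G = 5
  C = 175 + 2·50 + 3·5 (+10 from intervention) = 300
  Y = 231 + 3·5 − 300 = -54
Change in Y: -54 − (-12) = -42

-42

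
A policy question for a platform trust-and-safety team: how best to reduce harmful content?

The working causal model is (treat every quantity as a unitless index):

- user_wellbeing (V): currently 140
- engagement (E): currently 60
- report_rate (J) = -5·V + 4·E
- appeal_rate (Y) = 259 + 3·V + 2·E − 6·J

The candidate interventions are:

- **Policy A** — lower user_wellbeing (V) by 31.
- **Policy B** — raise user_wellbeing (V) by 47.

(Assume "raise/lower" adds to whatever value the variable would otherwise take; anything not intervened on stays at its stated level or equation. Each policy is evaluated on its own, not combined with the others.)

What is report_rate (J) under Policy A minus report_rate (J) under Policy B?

Policy A (V − 31):
  V = 140 − 31 = 109
  E = 60
  J = 0 − 5·109 + 4·60 = -305
Policy B (V + 47):
  V = 140 + 47 = 187
  E = 60
  J = 0 − 5·187 + 4·60 = -695
J: -305 − (-695) = 390

390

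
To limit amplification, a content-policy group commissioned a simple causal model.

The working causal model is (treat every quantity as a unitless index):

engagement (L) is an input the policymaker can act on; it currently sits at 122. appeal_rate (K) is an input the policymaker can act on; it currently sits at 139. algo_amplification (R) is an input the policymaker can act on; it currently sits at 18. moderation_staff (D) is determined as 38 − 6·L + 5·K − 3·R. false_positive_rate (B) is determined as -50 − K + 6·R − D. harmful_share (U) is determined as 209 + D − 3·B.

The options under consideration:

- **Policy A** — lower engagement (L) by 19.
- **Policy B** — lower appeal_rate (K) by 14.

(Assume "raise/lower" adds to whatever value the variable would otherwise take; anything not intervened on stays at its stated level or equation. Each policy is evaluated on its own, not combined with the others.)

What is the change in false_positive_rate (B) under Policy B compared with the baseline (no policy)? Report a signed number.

Baseline:
  L = 122
  K = 139
  R = 18
  D = 38 − 6·122 + 5·139 − 3·18 = -53
  B = -50 − 139 + 6·18 − (-53) = -28
Policy B (K − 14):
  L = 122
  K = 139 − 14 = 125
  R = 18
  D = 38 − 6·122 + 5·125 − 3·18 = -123
  B = -50 − 125 + 6·18 − (-123) = 56
Change in B: 56 − (-28) = 84

84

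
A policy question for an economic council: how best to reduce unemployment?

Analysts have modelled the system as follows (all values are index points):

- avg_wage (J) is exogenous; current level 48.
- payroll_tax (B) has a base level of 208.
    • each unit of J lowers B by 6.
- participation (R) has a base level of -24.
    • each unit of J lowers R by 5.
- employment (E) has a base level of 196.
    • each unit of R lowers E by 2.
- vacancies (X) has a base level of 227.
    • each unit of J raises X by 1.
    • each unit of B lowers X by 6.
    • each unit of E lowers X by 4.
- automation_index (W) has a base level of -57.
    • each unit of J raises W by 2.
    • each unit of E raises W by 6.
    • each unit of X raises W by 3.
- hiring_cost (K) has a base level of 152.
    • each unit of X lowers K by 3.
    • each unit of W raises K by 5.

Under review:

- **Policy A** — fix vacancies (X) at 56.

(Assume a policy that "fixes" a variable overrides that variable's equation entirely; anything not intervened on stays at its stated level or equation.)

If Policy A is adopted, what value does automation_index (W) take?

Policy A (X := 56):
  J = 48
  B = 208 − 6·48 = -80
  R = -24 − 5·48 = -264
  E = 196 − 2·(-264) = 724
  X = 56
  W = -57 + 2·48 + 6·724 + 3·56 = 4551

4551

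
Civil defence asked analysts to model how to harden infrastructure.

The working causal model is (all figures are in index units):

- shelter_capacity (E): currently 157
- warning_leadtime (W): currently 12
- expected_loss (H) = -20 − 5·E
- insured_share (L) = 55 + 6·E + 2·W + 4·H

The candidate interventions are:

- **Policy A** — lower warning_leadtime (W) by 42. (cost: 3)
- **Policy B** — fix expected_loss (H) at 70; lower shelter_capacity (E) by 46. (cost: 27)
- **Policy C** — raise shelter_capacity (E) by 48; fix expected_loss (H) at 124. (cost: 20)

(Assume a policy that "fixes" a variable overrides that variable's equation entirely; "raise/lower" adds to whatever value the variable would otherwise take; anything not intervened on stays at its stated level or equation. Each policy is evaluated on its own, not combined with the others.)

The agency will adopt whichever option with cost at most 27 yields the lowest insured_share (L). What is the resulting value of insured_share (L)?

-2283

Policy A (W − 42):
  E = 157
  W = 12 − 42 = -30
  H = -20 − 5·157 = -805
  L = 55 + 6·157 + 2·(-30) + 4·(-805) = -2283
Policy B (H := 70, E − 46):
  E = 157 − 46 = 111
  W = 12
  H = 70
  L = 55 + 6·111 + 2·12 + 4·70 = 1025
Policy C (E + 48, H := 124):
  E = 157 + 48 = 205
  W = 12
  H = 124
  L = 55 + 6·205 + 2·12 + 4·124 = 1805
Comparing — Policy A: L=-2283, Policy B: L=1025, Policy C: L=1805. Lowest is -2283 (Policy A).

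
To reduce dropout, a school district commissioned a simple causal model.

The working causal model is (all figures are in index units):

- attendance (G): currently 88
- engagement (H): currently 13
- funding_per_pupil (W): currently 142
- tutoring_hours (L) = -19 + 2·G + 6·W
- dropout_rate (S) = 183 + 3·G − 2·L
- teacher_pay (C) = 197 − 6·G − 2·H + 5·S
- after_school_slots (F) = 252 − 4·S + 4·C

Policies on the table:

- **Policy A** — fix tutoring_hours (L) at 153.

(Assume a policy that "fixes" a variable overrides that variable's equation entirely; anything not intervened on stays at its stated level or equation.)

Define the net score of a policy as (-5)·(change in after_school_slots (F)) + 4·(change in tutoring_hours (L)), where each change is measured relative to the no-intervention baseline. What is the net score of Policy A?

Baseline:
  G = 88
  H = 13
  W = 142
  L = -19 + 2·88 + 6·142 = 1009
  S = 183 + 3·88 − 2·1009 = -1571
  C = 197 − 6·88 − 2·13 + 5·(-1571) = -8212
  F = 252 − 4·(-1571) + 4·(-8212) = -26312
Policy A (L := 153):
  G = 88
  H = 13
  W = 142
  L = 153
  S = 183 + 3·88 − 2·153 = 141
  C = 197 − 6·88 − 2·13 + 5·141 = 348
  F = 252 − 4·141 + 4·348 = 1080
ΔF = 1080 − (-26312) = 27392; ΔL = 153 − 1009 = -856
Score = (-5)·27392 + 4·(-856) = -140384

-140384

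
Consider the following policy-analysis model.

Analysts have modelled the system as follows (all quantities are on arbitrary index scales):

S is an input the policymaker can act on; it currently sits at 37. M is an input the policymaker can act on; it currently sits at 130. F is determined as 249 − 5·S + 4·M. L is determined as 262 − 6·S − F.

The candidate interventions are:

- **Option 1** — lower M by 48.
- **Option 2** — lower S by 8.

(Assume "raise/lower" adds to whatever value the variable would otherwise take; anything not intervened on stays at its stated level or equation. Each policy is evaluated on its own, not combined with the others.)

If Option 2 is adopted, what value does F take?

624

Option 2 (S − 8):
  S = 37 − 8 = 29
  M = 130
  F = 249 − 5·29 + 4·130 = 624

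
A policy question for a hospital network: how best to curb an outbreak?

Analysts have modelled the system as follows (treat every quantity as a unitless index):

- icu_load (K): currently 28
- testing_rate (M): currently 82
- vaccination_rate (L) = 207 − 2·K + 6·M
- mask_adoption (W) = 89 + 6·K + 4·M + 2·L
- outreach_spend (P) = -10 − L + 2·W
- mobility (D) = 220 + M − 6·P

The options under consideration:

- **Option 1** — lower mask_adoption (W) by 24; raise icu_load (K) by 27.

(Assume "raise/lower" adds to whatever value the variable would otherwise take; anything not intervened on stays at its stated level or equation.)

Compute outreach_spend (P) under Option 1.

3203

Option 1 (W − 24, K + 27):
  K = 28 + 27 = 55
  M = 82
  L = 207 − 2·55 + 6·82 = 589
  W = 89 + 6·55 + 4·82 + 2·589 (−24 from intervention) = 1901
  P = -10 − 589 + 2·1901 = 3203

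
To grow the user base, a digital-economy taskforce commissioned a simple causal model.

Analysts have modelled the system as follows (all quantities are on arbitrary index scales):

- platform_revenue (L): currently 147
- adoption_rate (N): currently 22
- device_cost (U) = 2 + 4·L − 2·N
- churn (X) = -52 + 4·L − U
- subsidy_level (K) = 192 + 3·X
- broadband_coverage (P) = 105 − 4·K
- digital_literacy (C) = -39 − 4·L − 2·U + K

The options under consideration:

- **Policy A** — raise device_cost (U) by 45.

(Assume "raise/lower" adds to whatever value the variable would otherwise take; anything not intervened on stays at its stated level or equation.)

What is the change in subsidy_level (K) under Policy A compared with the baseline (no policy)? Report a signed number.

Baseline:
  L = 147
  N = 22
  U = 2 + 4·147 − 2·22 = 546
  X = -52 + 4·147 − 546 = -10
  K = 192 + 3·(-10) = 162
Policy A (U + 45):
  L = 147
  N = 22
  U = 2 + 4·147 − 2·22 (+45 from intervention) = 591
  X = -52 + 4·147 − 591 = -55
  K = 192 + 3·(-55) = 27
Change in K: 27 − 162 = -135

-135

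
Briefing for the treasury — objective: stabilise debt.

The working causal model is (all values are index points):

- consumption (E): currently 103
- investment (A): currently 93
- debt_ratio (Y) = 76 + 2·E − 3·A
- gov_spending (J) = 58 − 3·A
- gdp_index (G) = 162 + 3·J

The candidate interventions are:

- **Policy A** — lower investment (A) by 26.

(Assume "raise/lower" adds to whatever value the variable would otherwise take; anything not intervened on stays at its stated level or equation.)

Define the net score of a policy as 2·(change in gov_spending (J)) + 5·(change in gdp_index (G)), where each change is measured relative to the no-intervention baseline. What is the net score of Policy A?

Baseline:
  A = 93
  J = 58 − 3·93 = -221
  G = 162 + 3·(-221) = -501
Policy A (A − 26):
  A = 93 − 26 = 67
  J = 58 − 3·67 = -143
  G = 162 + 3·(-143) = -267
ΔJ = -143 − (-221) = 78; ΔG = -267 − (-501) = 234
Score = 2·78 + 5·234 = 1326

1326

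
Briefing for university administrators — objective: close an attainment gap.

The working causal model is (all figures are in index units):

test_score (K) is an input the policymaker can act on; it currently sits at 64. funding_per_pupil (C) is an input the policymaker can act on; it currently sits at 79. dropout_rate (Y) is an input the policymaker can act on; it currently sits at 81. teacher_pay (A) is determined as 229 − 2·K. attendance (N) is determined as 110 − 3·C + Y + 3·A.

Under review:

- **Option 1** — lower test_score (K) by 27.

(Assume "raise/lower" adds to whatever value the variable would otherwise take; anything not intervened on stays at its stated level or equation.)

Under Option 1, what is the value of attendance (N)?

419

Option 1 (K − 27):
  K = 64 − 27 = 37
  C = 79
  Y = 81
  A = 229 − 2·37 = 155
  N = 110 − 3·79 + 81 + 3·155 = 419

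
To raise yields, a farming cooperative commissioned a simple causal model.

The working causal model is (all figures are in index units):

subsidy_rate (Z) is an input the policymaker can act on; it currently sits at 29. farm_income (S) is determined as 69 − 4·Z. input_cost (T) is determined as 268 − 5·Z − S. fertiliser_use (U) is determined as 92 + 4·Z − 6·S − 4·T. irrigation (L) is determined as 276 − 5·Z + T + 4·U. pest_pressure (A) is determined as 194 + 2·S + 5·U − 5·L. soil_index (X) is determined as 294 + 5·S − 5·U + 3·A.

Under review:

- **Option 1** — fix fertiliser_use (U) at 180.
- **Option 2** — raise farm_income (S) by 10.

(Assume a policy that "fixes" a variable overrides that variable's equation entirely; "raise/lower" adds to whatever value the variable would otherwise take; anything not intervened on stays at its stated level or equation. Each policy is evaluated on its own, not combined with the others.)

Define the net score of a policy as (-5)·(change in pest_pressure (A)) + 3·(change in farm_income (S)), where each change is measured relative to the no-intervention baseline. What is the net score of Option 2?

-1820

Baseline:
  Z = 29
  S = 69 − 4·29 = -47
  T = 268 − 5·29 − (-47) = 170
  U = 92 + 4·29 − 6·(-47) − 4·170 = -190
  L = 276 − 5·29 + 170 + 4·(-190) = -459
  A = 194 + 2·(-47) + 5·(-190) − 5·(-459) = 1445
Option 2 (S + 10):
  Z = 29
  S = 69 − 4·29 (+10 from intervention) = -37
  T = 268 − 5·29 − (-37) = 160
  U = 92 + 4·29 − 6·(-37) − 4·160 = -210
  L = 276 − 5·29 + 160 + 4·(-210) = -549
  A = 194 + 2·(-37) + 5·(-210) − 5·(-549) = 1815
ΔA = 1815 − 1445 = 370; ΔS = -37 − (-47) = 10
Score = (-5)·370 + 3·10 = -1820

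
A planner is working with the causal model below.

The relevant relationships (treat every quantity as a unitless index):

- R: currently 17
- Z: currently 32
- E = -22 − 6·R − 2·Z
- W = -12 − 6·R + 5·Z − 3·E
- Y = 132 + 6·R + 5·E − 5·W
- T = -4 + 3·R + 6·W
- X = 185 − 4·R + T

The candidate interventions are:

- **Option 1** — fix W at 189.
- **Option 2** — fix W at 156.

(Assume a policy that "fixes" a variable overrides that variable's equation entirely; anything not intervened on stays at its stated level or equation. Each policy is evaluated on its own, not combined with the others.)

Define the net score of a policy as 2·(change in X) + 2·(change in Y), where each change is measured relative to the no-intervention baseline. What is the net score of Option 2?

Baseline:
  R = 17
  Z = 32
  E = -22 − 6·17 − 2·32 = -188
  W = -12 − 6·17 + 5·32 − 3·(-188) = 610
  Y = 132 + 6·17 + 5·(-188) − 5·610 = -3756
  T = -4 + 3·17 + 6·610 = 3707
  X = 185 − 4·17 + 3707 = 3824
Option 2 (W := 156):
  R = 17
  Z = 32
  E = -22 − 6·17 − 2·32 = -188
  W = 156
  Y = 132 + 6·17 + 5·(-188) − 5·156 = -1486
  T = -4 + 3·17 + 6·156 = 983
  X = 185 − 4·17 + 983 = 1100
ΔX = 1100 − 3824 = -2724; ΔY = -1486 − (-3756) = 2270
Score = 2·(-2724) + 2·2270 = -908

-908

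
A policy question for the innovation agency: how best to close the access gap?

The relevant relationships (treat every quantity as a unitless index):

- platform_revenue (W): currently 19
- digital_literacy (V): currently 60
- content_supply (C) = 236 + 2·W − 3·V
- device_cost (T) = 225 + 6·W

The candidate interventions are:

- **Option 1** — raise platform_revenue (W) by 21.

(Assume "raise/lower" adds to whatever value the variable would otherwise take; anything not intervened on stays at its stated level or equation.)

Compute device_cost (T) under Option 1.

Option 1 (W + 21):
  W = 19 + 21 = 40
  T = 225 + 6·40 = 465

465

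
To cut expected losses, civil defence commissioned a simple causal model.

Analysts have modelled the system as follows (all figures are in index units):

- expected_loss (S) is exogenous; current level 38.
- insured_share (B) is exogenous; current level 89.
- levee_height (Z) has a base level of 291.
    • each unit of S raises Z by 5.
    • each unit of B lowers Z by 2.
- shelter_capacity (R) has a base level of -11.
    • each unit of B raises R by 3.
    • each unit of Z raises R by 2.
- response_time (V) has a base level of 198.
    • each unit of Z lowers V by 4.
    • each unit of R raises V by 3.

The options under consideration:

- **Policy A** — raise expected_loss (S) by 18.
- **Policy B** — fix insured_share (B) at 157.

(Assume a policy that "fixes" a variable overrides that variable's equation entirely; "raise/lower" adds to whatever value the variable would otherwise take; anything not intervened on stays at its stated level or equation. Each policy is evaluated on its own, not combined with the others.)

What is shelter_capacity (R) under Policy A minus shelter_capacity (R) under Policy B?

Policy A (S + 18):
  S = 38 + 18 = 56
  B = 89
  Z = 291 + 5·56 − 2·89 = 393
  R = -11 + 3·89 + 2·393 = 1042
Policy B (B := 157):
  S = 38
  B = 157
  Z = 291 + 5·38 − 2·157 = 167
  R = -11 + 3·157 + 2·167 = 794
R: 1042 − 794 = 248

248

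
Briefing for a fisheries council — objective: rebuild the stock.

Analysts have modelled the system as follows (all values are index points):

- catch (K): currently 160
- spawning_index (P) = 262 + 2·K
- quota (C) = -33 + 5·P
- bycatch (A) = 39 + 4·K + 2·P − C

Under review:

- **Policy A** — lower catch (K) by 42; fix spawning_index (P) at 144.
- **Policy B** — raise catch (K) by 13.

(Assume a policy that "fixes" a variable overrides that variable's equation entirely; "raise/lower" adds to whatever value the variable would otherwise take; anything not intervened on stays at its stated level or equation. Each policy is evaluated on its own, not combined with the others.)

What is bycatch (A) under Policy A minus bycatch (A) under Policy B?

1172

Policy A (K − 42, P := 144):
  K = 160 − 42 = 118
  P = 144
  C = -33 + 5·144 = 687
  A = 39 + 4·118 + 2·144 − 687 = 112
Policy B (K + 13):
  K = 160 + 13 = 173
  P = 262 + 2·173 = 608
  C = -33 + 5·608 = 3007
  A = 39 + 4·173 + 2·608 − 3007 = -1060
A: 112 − (-1060) = 1172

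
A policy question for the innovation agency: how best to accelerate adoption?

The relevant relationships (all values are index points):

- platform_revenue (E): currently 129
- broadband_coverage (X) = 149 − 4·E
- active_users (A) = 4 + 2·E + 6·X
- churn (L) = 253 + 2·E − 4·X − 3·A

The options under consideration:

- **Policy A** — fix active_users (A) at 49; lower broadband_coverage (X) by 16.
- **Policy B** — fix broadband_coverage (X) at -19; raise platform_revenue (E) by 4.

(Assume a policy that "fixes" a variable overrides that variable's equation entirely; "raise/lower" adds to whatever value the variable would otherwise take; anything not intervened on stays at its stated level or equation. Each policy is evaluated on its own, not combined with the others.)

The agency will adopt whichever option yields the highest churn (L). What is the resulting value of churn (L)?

1896

Policy A (A := 49, X − 16):
  E = 129
  X = 149 − 4·129 (−16 from intervention) = -383
  A = 49
  L = 253 + 2·129 − 4·(-383) − 3·49 = 1896
Policy B (X := -19, E + 4):
  E = 129 + 4 = 133
  X = -19
  A = 4 + 2·133 + 6·(-19) = 156
  L = 253 + 2·133 − 4·(-19) − 3·156 = 127
Comparing — Policy A: L=1896, Policy B: L=127. Highest is 1896 (Policy A).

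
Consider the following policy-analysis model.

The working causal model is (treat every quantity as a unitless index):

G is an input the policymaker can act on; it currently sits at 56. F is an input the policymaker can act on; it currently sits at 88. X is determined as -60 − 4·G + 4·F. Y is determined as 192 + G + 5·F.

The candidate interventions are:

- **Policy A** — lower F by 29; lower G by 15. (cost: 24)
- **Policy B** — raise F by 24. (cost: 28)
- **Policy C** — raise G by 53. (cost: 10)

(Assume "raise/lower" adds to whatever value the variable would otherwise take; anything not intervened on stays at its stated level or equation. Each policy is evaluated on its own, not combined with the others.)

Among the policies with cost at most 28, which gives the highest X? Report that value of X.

164

Policy A (F − 29, G − 15):
  G = 56 − 15 = 41
  F = 88 − 29 = 59
  X = -60 − 4·41 + 4·59 = 12
Policy B (F + 24):
  G = 56
  F = 88 + 24 = 112
  X = -60 − 4·56 + 4·112 = 164
Policy C (G + 53):
  G = 56 + 53 = 109
  F = 88
  X = -60 − 4·109 + 4·88 = -144
Comparing — Policy A: X=12, Policy B: X=164, Policy C: X=-144. Highest is 164 (Policy B).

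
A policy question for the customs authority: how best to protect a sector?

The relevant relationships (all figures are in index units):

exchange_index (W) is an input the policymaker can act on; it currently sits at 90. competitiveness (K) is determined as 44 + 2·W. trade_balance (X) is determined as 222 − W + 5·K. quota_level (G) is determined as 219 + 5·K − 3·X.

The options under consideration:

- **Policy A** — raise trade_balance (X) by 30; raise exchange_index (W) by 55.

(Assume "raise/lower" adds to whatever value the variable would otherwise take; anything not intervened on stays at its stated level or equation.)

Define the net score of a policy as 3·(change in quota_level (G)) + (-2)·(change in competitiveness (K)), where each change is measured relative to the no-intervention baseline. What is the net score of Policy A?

Baseline:
  W = 90
  K = 44 + 2·90 = 224
  X = 222 − 90 + 5·224 = 1252
  G = 219 + 5·224 − 3·1252 = -2417
Policy A (X + 30, W + 55):
  W = 90 + 55 = 145
  K = 44 + 2·145 = 334
  X = 222 − 145 + 5·334 (+30 from intervention) = 1777
  G = 219 + 5·334 − 3·1777 = -3442
ΔG = -3442 − (-2417) = -1025; ΔK = 334 − 224 = 110
Score = 3·(-1025) + (-2)·110 = -3295

-3295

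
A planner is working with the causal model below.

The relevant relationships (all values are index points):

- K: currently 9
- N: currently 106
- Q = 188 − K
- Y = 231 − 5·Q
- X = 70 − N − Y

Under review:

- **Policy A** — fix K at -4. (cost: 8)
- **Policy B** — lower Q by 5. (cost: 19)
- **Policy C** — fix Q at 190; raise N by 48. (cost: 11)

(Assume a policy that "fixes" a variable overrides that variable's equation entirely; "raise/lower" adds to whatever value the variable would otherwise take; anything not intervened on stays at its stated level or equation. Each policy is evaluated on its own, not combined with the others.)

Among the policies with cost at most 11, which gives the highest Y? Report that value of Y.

-719

Policy A (K := -4):
  K = -4
  Q = 188 − (-4) = 192
  Y = 231 − 5·192 = -729
Policy C (Q := 190, N + 48):
  K = 9
  Q = 190
  Y = 231 − 5·190 = -719
Comparing — Policy A: Y=-729, Policy C: Y=-719. Highest is -719 (Policy C).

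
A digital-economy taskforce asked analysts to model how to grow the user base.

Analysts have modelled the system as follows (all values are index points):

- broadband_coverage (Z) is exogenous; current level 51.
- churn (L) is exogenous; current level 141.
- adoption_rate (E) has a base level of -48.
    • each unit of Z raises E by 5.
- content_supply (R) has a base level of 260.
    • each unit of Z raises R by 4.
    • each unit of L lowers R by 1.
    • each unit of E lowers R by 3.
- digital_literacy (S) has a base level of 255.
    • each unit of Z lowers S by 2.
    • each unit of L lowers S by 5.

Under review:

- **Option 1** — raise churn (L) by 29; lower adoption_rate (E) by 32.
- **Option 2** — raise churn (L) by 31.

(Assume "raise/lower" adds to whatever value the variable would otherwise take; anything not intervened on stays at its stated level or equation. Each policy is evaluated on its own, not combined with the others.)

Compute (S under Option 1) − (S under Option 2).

10

Option 1 (L + 29, E − 32):
  Z = 51
  L = 141 + 29 = 170
  S = 255 − 2·51 − 5·170 = -697
Option 2 (L + 31):
  Z = 51
  L = 141 + 31 = 172
  S = 255 − 2·51 − 5·172 = -707
S: -697 − (-707) = 10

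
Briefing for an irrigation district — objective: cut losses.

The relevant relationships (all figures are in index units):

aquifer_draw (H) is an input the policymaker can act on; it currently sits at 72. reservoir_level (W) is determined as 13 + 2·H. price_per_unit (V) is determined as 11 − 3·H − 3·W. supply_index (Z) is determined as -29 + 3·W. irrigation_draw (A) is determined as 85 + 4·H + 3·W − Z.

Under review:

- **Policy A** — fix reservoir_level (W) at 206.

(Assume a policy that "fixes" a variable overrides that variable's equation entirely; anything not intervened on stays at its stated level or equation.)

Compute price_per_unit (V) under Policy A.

-823

Policy A (W := 206):
  H = 72
  W = 206
  V = 11 − 3·72 − 3·206 = -823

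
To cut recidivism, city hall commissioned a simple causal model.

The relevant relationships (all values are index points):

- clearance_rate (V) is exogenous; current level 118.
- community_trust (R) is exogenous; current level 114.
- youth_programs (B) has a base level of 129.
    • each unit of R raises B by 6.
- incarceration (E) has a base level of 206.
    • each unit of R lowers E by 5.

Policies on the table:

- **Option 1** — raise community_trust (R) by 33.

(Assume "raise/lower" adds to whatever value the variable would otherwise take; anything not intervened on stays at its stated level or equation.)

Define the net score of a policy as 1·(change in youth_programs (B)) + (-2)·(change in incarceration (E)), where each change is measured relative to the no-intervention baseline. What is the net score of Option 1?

Baseline:
  R = 114
  B = 129 + 6·114 = 813
  E = 206 − 5·114 = -364
Option 1 (R + 33):
  R = 114 + 33 = 147
  B = 129 + 6·147 = 1011
  E = 206 − 5·147 = -529
ΔB = 1011 − 813 = 198; ΔE = -529 − (-364) = -165
Score = 1·198 + (-2)·(-165) = 528

528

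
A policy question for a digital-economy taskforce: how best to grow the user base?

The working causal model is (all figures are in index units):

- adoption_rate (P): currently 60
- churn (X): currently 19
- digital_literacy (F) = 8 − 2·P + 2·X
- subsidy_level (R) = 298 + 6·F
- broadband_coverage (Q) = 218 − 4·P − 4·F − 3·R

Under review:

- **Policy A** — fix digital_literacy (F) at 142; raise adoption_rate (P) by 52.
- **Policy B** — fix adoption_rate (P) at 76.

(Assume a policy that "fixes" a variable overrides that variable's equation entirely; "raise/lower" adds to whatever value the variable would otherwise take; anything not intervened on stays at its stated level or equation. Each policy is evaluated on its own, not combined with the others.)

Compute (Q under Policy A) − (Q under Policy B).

-5600

Policy A (F := 142, P + 52):
  P = 60 + 52 = 112
  X = 19
  F = 142
  R = 298 + 6·142 = 1150
  Q = 218 − 4·112 − 4·142 − 3·1150 = -4248
Policy B (P := 76):
  P = 76
  X = 19
  F = 8 − 2·76 + 2·19 = -106
  R = 298 + 6·(-106) = -338
  Q = 218 − 4·76 − 4·(-106) − 3·(-338) = 1352
Q: -4248 − 1352 = -5600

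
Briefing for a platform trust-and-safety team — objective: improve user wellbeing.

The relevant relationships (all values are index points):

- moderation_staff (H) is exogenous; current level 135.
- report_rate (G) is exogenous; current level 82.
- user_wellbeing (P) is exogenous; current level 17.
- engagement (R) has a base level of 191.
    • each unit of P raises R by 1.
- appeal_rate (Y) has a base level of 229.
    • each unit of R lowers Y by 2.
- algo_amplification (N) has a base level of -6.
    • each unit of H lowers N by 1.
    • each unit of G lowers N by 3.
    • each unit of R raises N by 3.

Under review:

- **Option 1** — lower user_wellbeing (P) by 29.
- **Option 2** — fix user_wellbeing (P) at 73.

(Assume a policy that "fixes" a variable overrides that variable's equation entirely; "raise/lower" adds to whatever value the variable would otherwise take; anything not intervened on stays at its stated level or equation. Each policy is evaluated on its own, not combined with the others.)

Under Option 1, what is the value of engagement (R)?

179

Option 1 (P − 29):
  P = 17 − 29 = -12
  R = 191 + (-12) = 179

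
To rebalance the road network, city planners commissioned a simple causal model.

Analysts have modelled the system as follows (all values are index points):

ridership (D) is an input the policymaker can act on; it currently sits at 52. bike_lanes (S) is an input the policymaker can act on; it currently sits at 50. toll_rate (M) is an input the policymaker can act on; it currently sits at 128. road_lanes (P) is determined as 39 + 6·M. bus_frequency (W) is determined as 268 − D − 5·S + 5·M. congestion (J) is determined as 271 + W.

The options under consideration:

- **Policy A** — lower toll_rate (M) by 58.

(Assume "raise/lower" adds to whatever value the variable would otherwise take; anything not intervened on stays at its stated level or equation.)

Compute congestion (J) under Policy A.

Policy A (M − 58):
  D = 52
  S = 50
  M = 128 − 58 = 70
  W = 268 − 52 − 5·50 + 5·70 = 316
  J = 271 + 316 = 587

587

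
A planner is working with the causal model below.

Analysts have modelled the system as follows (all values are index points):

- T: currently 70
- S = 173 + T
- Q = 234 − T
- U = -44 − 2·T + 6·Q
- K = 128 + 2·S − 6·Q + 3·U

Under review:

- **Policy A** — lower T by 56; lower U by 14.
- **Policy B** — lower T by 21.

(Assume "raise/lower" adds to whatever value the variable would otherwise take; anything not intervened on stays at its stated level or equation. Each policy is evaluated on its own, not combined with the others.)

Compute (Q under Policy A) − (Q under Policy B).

Policy A (T − 56, U − 14):
  T = 70 − 56 = 14
  Q = 234 − 14 = 220
Policy B (T − 21):
  T = 70 − 21 = 49
  Q = 234 − 49 = 185
Q: 220 − 185 = 35

35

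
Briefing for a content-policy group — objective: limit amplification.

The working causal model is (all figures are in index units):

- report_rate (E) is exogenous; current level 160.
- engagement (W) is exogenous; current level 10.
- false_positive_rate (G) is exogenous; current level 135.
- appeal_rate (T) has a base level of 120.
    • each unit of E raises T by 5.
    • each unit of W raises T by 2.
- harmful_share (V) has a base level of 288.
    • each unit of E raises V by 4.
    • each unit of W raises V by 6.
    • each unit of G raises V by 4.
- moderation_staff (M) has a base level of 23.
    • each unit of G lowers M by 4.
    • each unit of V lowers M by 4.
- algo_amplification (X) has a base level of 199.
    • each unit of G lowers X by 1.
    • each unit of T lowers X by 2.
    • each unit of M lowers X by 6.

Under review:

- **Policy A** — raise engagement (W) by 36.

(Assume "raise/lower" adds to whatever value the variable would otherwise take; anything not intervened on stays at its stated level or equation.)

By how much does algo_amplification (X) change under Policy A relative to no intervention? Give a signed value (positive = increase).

5040

Baseline:
  E = 160
  W = 10
  G = 135
  T = 120 + 5·160 + 2·10 = 940
  V = 288 + 4·160 + 6·10 + 4·135 = 1528
  M = 23 − 4·135 − 4·1528 = -6629
  X = 199 − 135 − 2·940 − 6·(-6629) = 37958
Policy A (W + 36):
  E = 160
  W = 10 + 36 = 46
  G = 135
  T = 120 + 5·160 + 2·46 = 1012
  V = 288 + 4·160 + 6·46 + 4·135 = 1744
  M = 23 − 4·135 − 4·1744 = -7493
  X = 199 − 135 − 2·1012 − 6·(-7493) = 42998
Change in X: 42998 − 37958 = 5040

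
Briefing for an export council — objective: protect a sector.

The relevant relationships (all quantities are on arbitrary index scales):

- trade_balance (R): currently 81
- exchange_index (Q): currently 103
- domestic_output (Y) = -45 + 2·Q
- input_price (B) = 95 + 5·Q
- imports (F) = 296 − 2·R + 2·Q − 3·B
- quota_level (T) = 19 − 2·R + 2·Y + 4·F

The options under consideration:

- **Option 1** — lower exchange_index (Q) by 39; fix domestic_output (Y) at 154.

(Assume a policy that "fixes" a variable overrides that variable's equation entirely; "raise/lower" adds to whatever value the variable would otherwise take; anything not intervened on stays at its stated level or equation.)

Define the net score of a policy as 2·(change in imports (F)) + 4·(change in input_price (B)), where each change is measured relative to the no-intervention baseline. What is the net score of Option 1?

234

Baseline:
  R = 81
  Q = 103
  B = 95 + 5·103 = 610
  F = 296 − 2·81 + 2·103 − 3·610 = -1490
Option 1 (Q − 39, Y := 154):
  R = 81
  Q = 103 − 39 = 64
  B = 95 + 5·64 = 415
  F = 296 − 2·81 + 2·64 − 3·415 = -983
ΔF = -983 − (-1490) = 507; ΔB = 415 − 610 = -195
Score = 2·507 + 4·(-195) = 234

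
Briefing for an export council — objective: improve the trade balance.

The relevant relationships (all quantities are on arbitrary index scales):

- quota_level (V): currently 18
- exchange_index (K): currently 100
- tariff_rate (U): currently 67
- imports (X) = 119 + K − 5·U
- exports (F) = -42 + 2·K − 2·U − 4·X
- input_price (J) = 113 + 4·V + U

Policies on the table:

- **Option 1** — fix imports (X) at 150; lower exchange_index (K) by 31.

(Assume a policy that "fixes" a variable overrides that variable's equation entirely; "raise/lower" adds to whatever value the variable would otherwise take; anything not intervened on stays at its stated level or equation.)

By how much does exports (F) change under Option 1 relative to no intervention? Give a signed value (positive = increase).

Baseline:
  K = 100
  U = 67
  X = 119 + 100 − 5·67 = -116
  F = -42 + 2·100 − 2·67 − 4·(-116) = 488
Option 1 (X := 150, K − 31):
  K = 100 − 31 = 69
  U = 67
  X = 150
  F = -42 + 2·69 − 2·67 − 4·150 = -638
Change in F: -638 − 488 = -1126

-1126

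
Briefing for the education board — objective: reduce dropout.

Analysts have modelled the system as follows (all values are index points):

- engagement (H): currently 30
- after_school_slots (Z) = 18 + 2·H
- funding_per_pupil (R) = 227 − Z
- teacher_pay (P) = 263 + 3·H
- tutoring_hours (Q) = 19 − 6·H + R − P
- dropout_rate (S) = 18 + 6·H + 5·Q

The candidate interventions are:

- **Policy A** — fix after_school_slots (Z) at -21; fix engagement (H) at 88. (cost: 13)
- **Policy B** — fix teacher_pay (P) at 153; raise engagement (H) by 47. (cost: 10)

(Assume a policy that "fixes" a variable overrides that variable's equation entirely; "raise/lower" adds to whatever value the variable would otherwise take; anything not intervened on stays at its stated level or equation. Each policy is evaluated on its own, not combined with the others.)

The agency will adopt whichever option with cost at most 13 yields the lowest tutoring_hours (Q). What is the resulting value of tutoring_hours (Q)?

Policy A (Z := -21, H := 88):
  H = 88
  Z = -21
  R = 227 − (-21) = 248
  P = 263 + 3·88 = 527
  Q = 19 − 6·88 + 248 − 527 = -788
Policy B (P := 153, H + 47):
  H = 30 + 47 = 77
  Z = 18 + 2·77 = 172
  R = 227 − 172 = 55
  P = 153
  Q = 19 − 6·77 + 55 − 153 = -541
Comparing — Policy A: Q=-788, Policy B: Q=-541. Lowest is -788 (Policy A).

-788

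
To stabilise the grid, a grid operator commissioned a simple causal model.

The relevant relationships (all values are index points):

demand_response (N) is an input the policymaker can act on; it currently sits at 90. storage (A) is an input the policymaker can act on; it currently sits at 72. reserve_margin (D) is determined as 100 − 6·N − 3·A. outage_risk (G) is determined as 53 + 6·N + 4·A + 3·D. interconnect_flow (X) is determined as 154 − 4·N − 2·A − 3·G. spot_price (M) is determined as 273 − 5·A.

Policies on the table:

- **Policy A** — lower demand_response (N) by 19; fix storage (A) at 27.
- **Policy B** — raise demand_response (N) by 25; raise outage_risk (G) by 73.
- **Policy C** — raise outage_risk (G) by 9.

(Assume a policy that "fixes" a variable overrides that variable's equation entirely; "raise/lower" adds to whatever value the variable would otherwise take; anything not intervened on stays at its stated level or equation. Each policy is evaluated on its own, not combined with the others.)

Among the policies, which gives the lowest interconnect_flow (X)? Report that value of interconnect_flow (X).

1718

Policy A (N − 19, A := 27):
  N = 90 − 19 = 71
  A = 27
  D = 100 − 6·71 − 3·27 = -407
  G = 53 + 6·71 + 4·27 + 3·(-407) = -634
  X = 154 − 4·71 − 2·27 − 3·(-634) = 1718
Policy B (N + 25, G + 73):
  N = 90 + 25 = 115
  A = 72
  D = 100 − 6·115 − 3·72 = -806
  G = 53 + 6·115 + 4·72 + 3·(-806) (+73 from intervention) = -1314
  X = 154 − 4·115 − 2·72 − 3·(-1314) = 3492
Policy C (G + 9):
  N = 90
  A = 72
  D = 100 − 6·90 − 3·72 = -656
  G = 53 + 6·90 + 4·72 + 3·(-656) (+9 from intervention) = -1078
  X = 154 − 4·90 − 2·72 − 3·(-1078) = 2884
Comparing — Policy A: X=1718, Policy B: X=3492, Policy C: X=2884. Lowest is 1718 (Policy A).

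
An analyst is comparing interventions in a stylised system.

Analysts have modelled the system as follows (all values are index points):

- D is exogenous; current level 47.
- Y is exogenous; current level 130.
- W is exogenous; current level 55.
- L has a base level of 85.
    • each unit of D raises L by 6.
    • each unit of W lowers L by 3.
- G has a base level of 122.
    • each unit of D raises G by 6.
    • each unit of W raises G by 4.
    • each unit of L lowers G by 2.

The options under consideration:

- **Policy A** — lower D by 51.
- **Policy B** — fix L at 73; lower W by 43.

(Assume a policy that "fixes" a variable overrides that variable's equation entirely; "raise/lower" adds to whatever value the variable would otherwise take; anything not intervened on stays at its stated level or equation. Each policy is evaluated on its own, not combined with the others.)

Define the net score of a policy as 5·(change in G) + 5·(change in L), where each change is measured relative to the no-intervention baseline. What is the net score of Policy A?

0

Baseline:
  D = 47
  W = 55
  L = 85 + 6·47 − 3·55 = 202
  G = 122 + 6·47 + 4·55 − 2·202 = 220
Policy A (D − 51):
  D = 47 − 51 = -4
  W = 55
  L = 85 + 6·(-4) − 3·55 = -104
  G = 122 + 6·(-4) + 4·55 − 2·(-104) = 526
ΔG = 526 − 220 = 306; ΔL = -104 − 202 = -306
Score = 5·306 + 5·(-306) = 0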